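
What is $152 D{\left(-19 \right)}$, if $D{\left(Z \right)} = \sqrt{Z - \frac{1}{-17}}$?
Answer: $\frac{152 i \sqrt{5474}}{17} \approx 661.53 i$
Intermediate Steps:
$D{\left(Z \right)} = \sqrt{\frac{1}{17} + Z}$ ($D{\left(Z \right)} = \sqrt{Z - - \frac{1}{17}} = \sqrt{Z + \frac{1}{17}} = \sqrt{\frac{1}{17} + Z}$)
$152 D{\left(-19 \right)} = 152 \frac{\sqrt{17 + 289 \left(-19\right)}}{17} = 152 \frac{\sqrt{17 - 5491}}{17} = 152 \frac{\sqrt{-5474}}{17} = 152 \frac{i \sqrt{5474}}{17} = \frac{152 i \sqrt{5474}}{17}$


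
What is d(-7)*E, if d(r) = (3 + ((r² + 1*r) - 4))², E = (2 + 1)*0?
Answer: 0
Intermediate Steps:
E = 0 (E = 3*0 = 0)
d(r) = (-1 + r + r²)² (d(r) = (3 + ((r² + r) - 4))² = (3 + ((r + r²) - 4))² = (3 + (-4 + r + r²))² = (-1 + r + r²)²)
d(-7)*E = (-1 - 7 + (-7)²)²*0 = (-1 - 7 + 49)²*0 = 41²*0 = 1681*0 = 0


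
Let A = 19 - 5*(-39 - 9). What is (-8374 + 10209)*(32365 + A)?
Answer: 59865040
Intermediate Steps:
A = 259 (A = 19 - 5*(-48) = 19 + 240 = 259)
(-8374 + 10209)*(32365 + A) = (-8374 + 10209)*(32365 + 259) = 1835*32624 = 59865040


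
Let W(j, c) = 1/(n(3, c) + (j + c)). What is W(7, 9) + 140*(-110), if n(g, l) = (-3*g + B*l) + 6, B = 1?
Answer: -338799/22 ≈ -15400.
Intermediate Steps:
n(g, l) = 6 + l - 3*g (n(g, l) = (-3*g + 1*l) + 6 = (-3*g + l) + 6 = (l - 3*g) + 6 = 6 + l - 3*g)
W(j, c) = 1/(-3 + j + 2*c) (W(j, c) = 1/((6 + c - 3*3) + (j + c)) = 1/((6 + c - 9) + (c + j)) = 1/((-3 + c) + (c + j)) = 1/(-3 + j + 2*c))
W(7, 9) + 140*(-110) = 1/(-3 + 7 + 2*9) + 140*(-110) = 1/(-3 + 7 + 18) - 15400 = 1/22 - 15400 = -338799/22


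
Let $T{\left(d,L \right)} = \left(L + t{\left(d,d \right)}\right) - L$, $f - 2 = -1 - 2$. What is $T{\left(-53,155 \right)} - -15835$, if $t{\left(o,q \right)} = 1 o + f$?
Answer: $15781$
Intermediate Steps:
$f = -1$ ($f = 2 - 3 = -1$)
$t{\left(o,q \right)} = -1 + o$ ($t{\left(o,q \right)} = 1 o - 1 = o - 1 = -1 + o$)
$T{\left(d,L \right)} = -1 + d$ ($T{\left(d,L \right)} = \left(L + \left(-1 + d\right)\right) - L = \left(-1 + L + d\right) - L = -1 + d$)
$T{\left(-53,155 \right)} - -15835 = \left(-1 - 53\right) - -15835 = -54 + 15835 = 15781$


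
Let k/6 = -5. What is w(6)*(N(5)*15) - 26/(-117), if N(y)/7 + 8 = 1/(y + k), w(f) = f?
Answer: -227924/45 ≈ -5065.0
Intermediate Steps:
k = -30 (k = 6*(-5) = -30)
N(y) = -56 + 7/(-30 + y) (N(y) = -56 + 7/(y - 30) = -56 + 7/(-30 + y))
w(6)*(N(5)*15) - 26/(-117) = 6*((7*(241 - 8*5)/(-30 + 5))*15) - 26/(-117) = 6*((7*(241 - 40)/(-25))*15) - 26*(-1/117) = 6*((7*(-1/25)*201)*15) + 2/9 = 6*(-1407/25*15) + 2/9 = 6*(-4221/5) + 2/9 = -25326/5 + 2/9 = -227924/45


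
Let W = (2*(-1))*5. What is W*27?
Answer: -270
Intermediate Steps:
W = -10 (W = -2*5 = -10)
W*27 = -10*27 = -270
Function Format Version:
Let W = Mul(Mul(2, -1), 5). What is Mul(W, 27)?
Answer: -270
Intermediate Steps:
W = -10 (W = Mul(-2, 5) = -10)
Mul(W, 27) = Mul(-10, 27) = -270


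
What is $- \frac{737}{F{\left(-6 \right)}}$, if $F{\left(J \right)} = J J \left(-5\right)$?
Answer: $\frac{737}{180} \approx 4.0944$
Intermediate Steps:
$F{\left(J \right)} = - 5 J^{2}$ ($F{\left(J \right)} = J^{2} \left(-5\right) = - 5 J^{2}$)
$- \frac{737}{F{\left(-6 \right)}} = - \frac{737}{\left(-5\right) \left(-6\right)^{2}} = - \frac{737}{\left(-5\right) 36} = - \frac{737}{-180} = \left(-737\right) \left(- \frac{1}{180}\right) = \frac{737}{180}$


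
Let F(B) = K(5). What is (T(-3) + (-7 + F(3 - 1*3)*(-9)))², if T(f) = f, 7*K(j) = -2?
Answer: 2704/49 ≈ 55.184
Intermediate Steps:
K(j) = -2/7 (K(j) = (⅐)*(-2) = -2/7)
F(B) = -2/7
(T(-3) + (-7 + F(3 - 1*3)*(-9)))² = (-3 + (-7 - 2/7*(-9)))² = (-3 + (-7 + 18/7))² = (-3 - 31/7)² = (-52/7)² = 2704/49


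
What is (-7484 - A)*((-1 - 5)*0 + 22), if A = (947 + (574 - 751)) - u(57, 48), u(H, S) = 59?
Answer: -180290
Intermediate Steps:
A = 711 (A = (947 + (574 - 751)) - 1*59 = (947 - 177) - 59 = 770 - 59 = 711)
(-7484 - A)*((-1 - 5)*0 + 22) = (-7484 - 1*711)*((-1 - 5)*0 + 22) = (-7484 - 711)*(-6*0 + 22) = -8195*(0 + 22) = -8195*22 = -180290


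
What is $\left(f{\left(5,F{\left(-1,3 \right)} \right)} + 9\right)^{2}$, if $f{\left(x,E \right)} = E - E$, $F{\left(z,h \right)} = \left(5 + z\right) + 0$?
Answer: $81$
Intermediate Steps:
$F{\left(z,h \right)} = 5 + z$
$f{\left(x,E \right)} = 0$
$\left(f{\left(5,F{\left(-1,3 \right)} \right)} + 9\right)^{2} = \left(0 + 9\right)^{2} = 9^{2} = 81$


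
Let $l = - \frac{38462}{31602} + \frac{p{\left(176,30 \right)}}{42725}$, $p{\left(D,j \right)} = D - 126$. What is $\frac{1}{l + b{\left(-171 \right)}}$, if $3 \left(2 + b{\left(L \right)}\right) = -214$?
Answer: $- \frac{9001303}{671040279} \approx -0.013414$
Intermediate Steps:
$b{\left(L \right)} = - \frac{220}{3}$ ($b{\left(L \right)} = -2 + \frac{1}{3} \left(-214\right) = -2 - \frac{214}{3} = - \frac{220}{3}$)
$p{\left(D,j \right)} = -126 + D$
$l = - \frac{32834177}{27003909}$ ($l = - \frac{38462}{31602} + \frac{-126 + 176}{42725} = \left(-38462\right) \frac{1}{31602} + 50 \cdot \frac{1}{42725} = - \frac{19231}{15801} + \frac{2}{1709} = - \frac{32834177}{27003909} \approx -1.2159$)
$\frac{1}{l + b{\left(-171 \right)}} = \frac{1}{- \frac{32834177}{27003909} - \frac{220}{3}} = \frac{1}{- \frac{671040279}{9001303}} = - \frac{9001303}{671040279}$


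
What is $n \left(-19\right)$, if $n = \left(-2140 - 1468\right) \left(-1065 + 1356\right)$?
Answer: $19948632$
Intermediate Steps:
$n = -1049928$ ($n = \left(-3608\right) 291 = -1049928$)
$n \left(-19\right) = \left(-1049928\right) \left(-19\right) = 19948632$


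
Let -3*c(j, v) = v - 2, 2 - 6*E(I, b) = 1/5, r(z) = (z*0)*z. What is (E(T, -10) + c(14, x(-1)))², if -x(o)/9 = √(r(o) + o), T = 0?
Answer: -7259/900 + 29*I/5 ≈ -8.0656 + 5.8*I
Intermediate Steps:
r(z) = 0 (r(z) = 0*z = 0)
E(I, b) = 3/10 (E(I, b) = ⅓ - ⅙/5 = ⅓ - ⅙*⅕ = ⅓ - 1/30 = 3/10)
x(o) = -9*√o (x(o) = -9*√(0 + o) = -9*√o)
c(j, v) = ⅔ - v/3 (c(j, v) = -(v - 2)/3 = -(-2 + v)/3 = ⅔ - v/3)
(E(T, -10) + c(14, x(-1)))² = (3/10 + (⅔ - (-3)*√(-1)))² = (3/10 + (⅔ - (-3)*I))² = (3/10 + (⅔ + 3*I))² = (29/30 + 3*I)²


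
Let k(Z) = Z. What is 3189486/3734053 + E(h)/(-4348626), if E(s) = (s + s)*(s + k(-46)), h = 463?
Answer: 2071334508785/2706333326863 ≈ 0.76537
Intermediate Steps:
E(s) = 2*s*(-46 + s) (E(s) = (s + s)*(s - 46) = (2*s)*(-46 + s) = 2*s*(-46 + s))
3189486/3734053 + E(h)/(-4348626) = 3189486/3734053 + (2*463*(-46 + 463))/(-4348626) = 3189486*(1/3734053) + (2*463*417)*(-1/4348626) = 3189486/3734053 + 386142*(-1/4348626) = 3189486/3734053 - 64357/724771 = 2071334508785/2706333326863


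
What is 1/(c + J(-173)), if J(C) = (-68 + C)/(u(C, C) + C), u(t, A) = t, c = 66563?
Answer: 346/23031039 ≈ 1.5023e-5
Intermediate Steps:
J(C) = (-68 + C)/(2*C) (J(C) = (-68 + C)/(C + C) = (-68 + C)/((2*C)) = (-68 + C)*(1/(2*C)) = (-68 + C)/(2*C))
1/(c + J(-173)) = 1/(66563 + (½)*(-68 - 173)/(-173)) = 1/(66563 + (½)*(-1/173)*(-241)) = 1/(66563 + 241/346) = 1/(23031039/346) = 346/23031039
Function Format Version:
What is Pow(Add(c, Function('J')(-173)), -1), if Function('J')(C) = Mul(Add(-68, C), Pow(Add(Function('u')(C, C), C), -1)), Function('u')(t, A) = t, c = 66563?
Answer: Rational(346, 23031039) ≈ 1.5023e-5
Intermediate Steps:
Function('J')(C) = Mul(Rational(1, 2), Pow(C, -1), Add(-68, C)) (Function('J')(C) = Mul(Add(-68, C), Pow(Add(C, C), -1)) = Mul(Add(-68, C), Pow(Mul(2, C), -1)) = Mul(Add(-68, C), Mul(Rational(1, 2), Pow(C, -1))) = Mul(Rational(1, 2), Pow(C, -1), Add(-68, C)))
Pow(Add(c, Function('J')(-173)), -1) = Pow(Add(66563, Mul(Rational(1, 2), Pow(-173, -1), Add(-68, -173))), -1) = Pow(Add(66563, Mul(Rational(1, 2), Rational(-1, 173), -241)), -1) = Pow(Add(66563, Rational(241, 346)), -1) = Pow(Rational(23031039, 346), -1) = Rational(346, 23031039)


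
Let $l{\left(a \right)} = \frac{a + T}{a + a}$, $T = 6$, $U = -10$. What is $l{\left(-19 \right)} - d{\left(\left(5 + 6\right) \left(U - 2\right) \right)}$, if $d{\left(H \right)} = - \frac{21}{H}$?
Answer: $\frac{153}{836} \approx 0.18301$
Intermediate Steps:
$l{\left(a \right)} = \frac{6 + a}{2 a}$ ($l{\left(a \right)} = \frac{a + 6}{a + a} = \frac{6 + a}{2 a}$)
$l{\left(-19 \right)} - d{\left(\left(5 + 6\right) \left(U - 2\right) \right)} = \frac{6 - 19}{2 \left(-19\right)} - - \frac{21}{\left(5 + 6\right) \left(-10 - 2\right)} = \frac{1}{2} \left(- \frac{1}{19}\right) \left(-13\right) - - \frac{21}{11 \left(-12\right)} = \frac{13}{38} - - \frac{21}{-132} = \frac{13}{38} - \left(-21\right) \left(- \frac{1}{132}\right) = \frac{13}{38} - \frac{7}{44} = \frac{153}{836}$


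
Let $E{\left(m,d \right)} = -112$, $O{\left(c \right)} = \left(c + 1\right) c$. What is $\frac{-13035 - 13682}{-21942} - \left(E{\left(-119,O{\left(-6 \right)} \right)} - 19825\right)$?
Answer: $\frac{437484371}{21942} \approx 19938.0$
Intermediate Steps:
$O{\left(c \right)} = c \left(1 + c\right)$ ($O{\left(c \right)} = \left(1 + c\right) c = c \left(1 + c\right)$)
$\frac{-13035 - 13682}{-21942} - \left(E{\left(-119,O{\left(-6 \right)} \right)} - 19825\right) = \frac{-13035 - 13682}{-21942} - \left(-112 - 19825\right) = \left(-26717\right) \left(- \frac{1}{21942}\right) - -19937 = \frac{26717}{21942} + 19937 = \frac{437484371}{21942}$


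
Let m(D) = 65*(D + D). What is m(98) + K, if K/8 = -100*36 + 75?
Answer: -15460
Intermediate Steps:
K = -28200 (K = 8*(-100*36 + 75) = 8*(-3600 + 75) = 8*(-3525) = -28200)
m(D) = 130*D (m(D) = 65*(2*D) = 130*D)
m(98) + K = 130*98 - 28200 = 12740 - 28200 = -15460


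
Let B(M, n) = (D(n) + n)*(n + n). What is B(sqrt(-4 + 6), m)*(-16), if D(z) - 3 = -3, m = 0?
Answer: 0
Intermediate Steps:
D(z) = 0 (D(z) = 3 - 3 = 0)
B(M, n) = 2*n**2 (B(M, n) = (0 + n)*(n + n) = n*(2*n) = 2*n**2)
B(sqrt(-4 + 6), m)*(-16) = (2*0**2)*(-16) = (2*0)*(-16) = 0*(-16) = 0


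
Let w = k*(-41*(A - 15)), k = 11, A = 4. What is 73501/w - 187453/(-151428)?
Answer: 12060063761/751234308 ≈ 16.054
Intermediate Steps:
w = 4961 (w = 11*(-41*(4 - 15)) = 11*(-41*(-11)) = 11*451 = 4961)
73501/w - 187453/(-151428) = 73501/4961 - 187453/(-151428) = 73501*(1/4961) - 187453*(-1/151428) = 73501/4961 + 187453/151428 = 12060063761/751234308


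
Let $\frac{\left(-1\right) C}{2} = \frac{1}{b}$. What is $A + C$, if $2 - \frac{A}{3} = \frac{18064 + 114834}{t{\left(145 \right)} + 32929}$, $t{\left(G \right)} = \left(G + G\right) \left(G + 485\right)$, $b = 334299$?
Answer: $\frac{299223917662}{72084559071} \approx 4.151$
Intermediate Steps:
$t{\left(G \right)} = 2 G \left(485 + G\right)$
$C = - \frac{2}{334299} \approx -5.9827 \cdot 10^{-6}$
$A = \frac{895080}{215629}$ ($A = 6 - 3 \frac{18064 + 114834}{2 \cdot 145 \left(485 + 145\right) + 32929} = 6 - 3 \frac{132898}{2 \cdot 145 \cdot 630 + 32929} = 6 - 3 \frac{132898}{182700 + 32929} = 6 - 3 \cdot \frac{132898}{215629} = 6 - 3 \cdot 132898 \cdot \frac{1}{215629} = 6 - \frac{398694}{215629} = \frac{895080}{215629} \approx 4.151$)
$A + C = \frac{895080}{215629} - \frac{2}{334299} = \frac{299223917662}{72084559071}$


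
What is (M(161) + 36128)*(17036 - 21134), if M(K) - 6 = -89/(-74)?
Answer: -5479036245/37 ≈ -1.4808e+8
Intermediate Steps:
M(K) = 533/74 (M(K) = 6 - 89/(-74) = 6 - 89*(-1/74) = 6 + 89/74 = 533/74)
(M(161) + 36128)*(17036 - 21134) = (533/74 + 36128)*(17036 - 21134) = (2674005/74)*(-4098) = -5479036245/37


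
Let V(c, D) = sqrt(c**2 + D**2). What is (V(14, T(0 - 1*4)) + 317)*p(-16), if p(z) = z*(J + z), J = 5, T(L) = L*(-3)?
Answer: 55792 + 352*sqrt(85) ≈ 59037.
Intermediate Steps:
T(L) = -3*L
V(c, D) = sqrt(D**2 + c**2)
p(z) = z*(5 + z)
(V(14, T(0 - 1*4)) + 317)*p(-16) = (sqrt((-3*(0 - 1*4))**2 + 14**2) + 317)*(-16*(5 - 16)) = (sqrt((-3*(0 - 4))**2 + 196) + 317)*(-16*(-11)) = (sqrt((-3*(-4))**2 + 196) + 317)*176 = (sqrt(12**2 + 196) + 317)*176 = (sqrt(144 + 196) + 317)*176 = (sqrt(340) + 317)*176 = (2*sqrt(85) + 317)*176 = (317 + 2*sqrt(85))*176 = 55792 + 352*sqrt(85)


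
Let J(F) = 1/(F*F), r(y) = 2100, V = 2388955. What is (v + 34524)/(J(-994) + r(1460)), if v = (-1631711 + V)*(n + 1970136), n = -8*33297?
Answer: 1274726572935022704/2074875601 ≈ 6.1436e+8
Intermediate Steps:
J(F) = F**(-2) (J(F) = 1/(F**2) = F**(-2))
n = -266376
v = 1290162037440 (v = (-1631711 + 2388955)*(-266376 + 1970136) = 757244*1703760 = 1290162037440)
(v + 34524)/(J(-994) + r(1460)) = (1290162037440 + 34524)/((-994)**(-2) + 2100) = 1290162071964/(1/988036 + 2100) = 1290162071964/(2074875601/988036) = 1290162071964*(988036/2074875601) = 1274726572935022704/2074875601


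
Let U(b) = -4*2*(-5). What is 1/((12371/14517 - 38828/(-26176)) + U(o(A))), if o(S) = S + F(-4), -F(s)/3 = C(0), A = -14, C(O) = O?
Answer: 94999248/4021842263 ≈ 0.023621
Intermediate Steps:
F(s) = 0 (F(s) = -3*0 = 0)
o(S) = S (o(S) = S + 0 = S)
U(b) = 40 (U(b) = -8*(-5) = 40)
1/((12371/14517 - 38828/(-26176)) + U(o(A))) = 1/((12371/14517 - 38828/(-26176)) + 40) = 1/((12371*(1/14517) - 38828*(-1/26176)) + 40) = 1/((12371/14517 + 9707/6544) + 40) = 1/(221872343/94999248 + 40) = 1/(4021842263/94999248) = 94999248/4021842263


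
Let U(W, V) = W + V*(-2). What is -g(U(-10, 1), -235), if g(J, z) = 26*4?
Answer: -104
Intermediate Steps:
U(W, V) = W - 2*V
g(J, z) = 104
-g(U(-10, 1), -235) = -1*104 = -104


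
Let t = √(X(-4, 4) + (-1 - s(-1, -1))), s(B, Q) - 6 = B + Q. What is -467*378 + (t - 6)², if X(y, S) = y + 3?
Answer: -176526 + (6 - I*√6)² ≈ -1.765e+5 - 29.394*I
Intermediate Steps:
X(y, S) = 3 + y
s(B, Q) = 6 + B + Q (s(B, Q) = 6 + (B + Q) = 6 + B + Q)
t = I*√6 (t = √((3 - 4) + (-1 - (6 - 1 - 1))) = √(-1 + (-1 - 1*4)) = √(-1 + (-1 - 4)) = √(-1 - 5) = √(-6) = I*√6 ≈ 2.4495*I)
-467*378 + (t - 6)² = -467*378 + (I*√6 - 6)² = -176526 + (-6 + I*√6)²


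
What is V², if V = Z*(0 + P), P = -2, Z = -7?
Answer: 196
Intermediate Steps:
V = 14 (V = -7*(0 - 2) = -7*(-2) = 14)
V² = 14² = 196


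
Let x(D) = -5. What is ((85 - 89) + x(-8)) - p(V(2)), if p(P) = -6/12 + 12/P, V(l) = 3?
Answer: -25/2 ≈ -12.500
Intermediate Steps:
p(P) = -1/2 + 12/P (p(P) = -6*1/12 + 12/P = -1/2 + 12/P)
((85 - 89) + x(-8)) - p(V(2)) = ((85 - 89) - 5) - (24 - 1*3)/(2*3) = (-4 - 5) - (24 - 3)/(2*3) = -9 - 21/(2*3) = -9 - 1*7/2 = -9 - 7/2 = -25/2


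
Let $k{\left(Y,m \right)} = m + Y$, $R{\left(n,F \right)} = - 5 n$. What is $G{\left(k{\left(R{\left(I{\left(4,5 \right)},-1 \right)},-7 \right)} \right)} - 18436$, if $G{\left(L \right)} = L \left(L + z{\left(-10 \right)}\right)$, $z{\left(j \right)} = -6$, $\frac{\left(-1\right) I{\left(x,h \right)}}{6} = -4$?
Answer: $-1545$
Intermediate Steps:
$I{\left(x,h \right)} = 24$ ($I{\left(x,h \right)} = \left(-6\right) \left(-4\right) = 24$)
$k{\left(Y,m \right)} = Y + m$
$G{\left(L \right)} = L \left(-6 + L\right)$ ($G{\left(L \right)} = L \left(L - 6\right) = L \left(-6 + L\right)$)
$G{\left(k{\left(R{\left(I{\left(4,5 \right)},-1 \right)},-7 \right)} \right)} - 18436 = \left(\left(-5\right) 24 - 7\right) \left(-6 - 127\right) - 18436 = \left(-120 - 7\right) \left(-6 - 127\right) - 18436 = - 127 \left(-6 - 127\right) - 18436 = \left(-127\right) \left(-133\right) - 18436 = 16891 - 18436 = -1545$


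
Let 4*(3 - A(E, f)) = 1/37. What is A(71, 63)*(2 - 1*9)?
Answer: -3101/148 ≈ -20.953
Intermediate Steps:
A(E, f) = 443/148 (A(E, f) = 3 - 1/4/37 = 3 - 1/4*1/37 = 3 - 1/148 = 443/148)
A(71, 63)*(2 - 1*9) = 443*(2 - 1*9)/148 = 443*(2 - 9)/148 = (443/148)*(-7) = -3101/148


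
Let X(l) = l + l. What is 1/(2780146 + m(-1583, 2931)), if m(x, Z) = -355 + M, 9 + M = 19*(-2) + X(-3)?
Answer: 1/2779738 ≈ 3.5975e-7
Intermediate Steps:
X(l) = 2*l
M = -53 (M = -9 + (19*(-2) + 2*(-3)) = -9 + (-38 - 6) = -9 - 44 = -53)
m(x, Z) = -408 (m(x, Z) = -355 - 53 = -408)
1/(2780146 + m(-1583, 2931)) = 1/(2780146 - 408) = 1/2779738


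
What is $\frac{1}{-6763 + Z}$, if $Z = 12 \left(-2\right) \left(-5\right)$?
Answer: $- \frac{1}{6643} \approx -0.00015053$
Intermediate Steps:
$Z = 120$ ($Z = \left(-24\right) \left(-5\right) = 120$)
$\frac{1}{-6763 + Z} = \frac{1}{-6763 + 120} = \frac{1}{-6643} = - \frac{1}{6643}$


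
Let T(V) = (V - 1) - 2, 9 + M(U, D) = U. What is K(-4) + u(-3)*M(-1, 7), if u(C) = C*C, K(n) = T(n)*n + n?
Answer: -66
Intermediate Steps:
M(U, D) = -9 + U
T(V) = -3 + V (T(V) = (-1 + V) - 2 = -3 + V)
K(n) = n + n*(-3 + n) (K(n) = (-3 + n)*n + n = n*(-3 + n) + n = n + n*(-3 + n))
u(C) = C²
K(-4) + u(-3)*M(-1, 7) = -4*(-2 - 4) + (-3)²*(-9 - 1) = -4*(-6) + 9*(-10) = 24 - 90 = -66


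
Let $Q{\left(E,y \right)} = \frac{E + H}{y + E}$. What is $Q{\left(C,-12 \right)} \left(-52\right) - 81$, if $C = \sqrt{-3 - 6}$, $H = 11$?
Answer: $- \frac{1999}{51} + \frac{1196 i}{51} \approx -39.196 + 23.451 i$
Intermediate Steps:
$C = 3 i$ ($C = \sqrt{-9} = 3 i \approx 3.0 i$)
$Q{\left(E,y \right)} = \frac{11 + E}{E + y}$ ($Q{\left(E,y \right)} = \frac{E + 11}{y + E} = \frac{11 + E}{E + y}$)
$Q{\left(C,-12 \right)} \left(-52\right) - 81 = \frac{11 + 3 i}{3 i - 12} \left(-52\right) - 81 = \frac{11 + 3 i}{-12 + 3 i} \left(-52\right) - 81 = \frac{-12 - 3 i}{153} \left(11 + 3 i\right) \left(-52\right) - 81 = \frac{\left(-12 - 3 i\right) \left(11 + 3 i\right)}{153} \left(-52\right) - 81 = - \frac{52 \left(-12 - 3 i\right) \left(11 + 3 i\right)}{153} - 81 = -81 - \frac{52 \left(-12 - 3 i\right) \left(11 + 3 i\right)}{153}$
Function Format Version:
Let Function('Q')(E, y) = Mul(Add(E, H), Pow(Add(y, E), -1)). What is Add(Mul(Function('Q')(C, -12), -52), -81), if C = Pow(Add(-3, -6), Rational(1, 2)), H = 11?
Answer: Add(Rational(-1999, 51), Mul(Rational(1196, 51), I)) ≈ Add(-39.196, Mul(23.451, I))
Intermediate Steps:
C = Mul(3, I) (C = Pow(-9, Rational(1, 2)) = Mul(3, I) ≈ Mul(3.0000, I))
Function('Q')(E, y) = Mul(Pow(Add(E, y), -1), Add(11, E)) (Function('Q')(E, y) = Mul(Add(E, 11), Pow(Add(y, E), -1)) = Mul(Add(11, E), Pow(Add(E, y), -1)) = Mul(Pow(Add(E, y), -1), Add(11, E)))
Add(Mul(Function('Q')(C, -12), -52), -81) = Add(Mul(Mul(Pow(Add(Mul(3, I), -12), -1), Add(11, Mul(3, I))), -52), -81) = Add(Mul(Mul(Pow(Add(-12, Mul(3, I)), -1), Add(11, Mul(3, I))), -52), -81) = Add(Mul(Mul(Mul(Rational(1, 153), Add(-12, Mul(-3, I))), Add(11, Mul(3, I))), -52), -81) = Add(Mul(Mul(Rational(1, 153), Add(-12, Mul(-3, I)), Add(11, Mul(3, I))), -52), -81) = Add(Mul(Rational(-52, 153), Add(-12, Mul(-3, I)), Add(11, Mul(3, I))), -81) = Add(-81, Mul(Rational(-52, 153), Add(-12, Mul(-3, I)), Add(11, Mul(3, I))))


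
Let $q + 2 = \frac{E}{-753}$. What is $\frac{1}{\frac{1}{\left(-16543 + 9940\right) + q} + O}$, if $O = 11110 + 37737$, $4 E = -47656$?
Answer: $\frac{4961651}{242361765644} \approx 2.0472 \cdot 10^{-5}$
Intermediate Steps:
$E = -11914$ ($E = \frac{1}{4} \left(-47656\right) = -11914$)
$q = \frac{10408}{753}$ ($q = -2 - \frac{11914}{-753} = -2 - - \frac{11914}{753} = -2 + \frac{11914}{753} = \frac{10408}{753} \approx 13.822$)
$O = 48847$
$\frac{1}{\frac{1}{\left(-16543 + 9940\right) + q} + O} = \frac{1}{\frac{1}{\left(-16543 + 9940\right) + \frac{10408}{753}} + 48847} = \frac{1}{\frac{1}{-6603 + \frac{10408}{753}} + 48847} = \frac{1}{\frac{1}{- \frac{4961651}{753}} + 48847} = \frac{1}{- \frac{753}{4961651} + 48847} = \frac{1}{\frac{242361765644}{4961651}} = \frac{4961651}{242361765644}$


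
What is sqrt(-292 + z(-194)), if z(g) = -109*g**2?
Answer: 2*I*sqrt(1025654) ≈ 2025.5*I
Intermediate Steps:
sqrt(-292 + z(-194)) = sqrt(-292 - 109*(-194)**2) = sqrt(-292 - 109*37636) = sqrt(-292 - 4102324) = sqrt(-4102616) = 2*I*sqrt(1025654)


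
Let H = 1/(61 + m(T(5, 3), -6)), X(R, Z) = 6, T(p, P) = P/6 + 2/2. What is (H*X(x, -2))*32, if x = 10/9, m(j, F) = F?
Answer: 192/55 ≈ 3.4909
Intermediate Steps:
T(p, P) = 1 + P/6 (T(p, P) = P*(1/6) + 2*(1/2) = P/6 + 1 = 1 + P/6)
x = 10/9 (x = 10*(1/9) = 10/9 ≈ 1.1111)
H = 1/55 (H = 1/(61 - 6) = 1/55 ≈ 0.018182)
(H*X(x, -2))*32 = ((1/55)*6)*32 = (6/55)*32 = 192/55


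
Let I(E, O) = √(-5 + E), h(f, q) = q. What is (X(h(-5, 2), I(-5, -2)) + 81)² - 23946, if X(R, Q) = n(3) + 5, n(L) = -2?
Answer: -16890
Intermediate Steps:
X(R, Q) = 3 (X(R, Q) = -2 + 5 = 3)
(X(h(-5, 2), I(-5, -2)) + 81)² - 23946 = (3 + 81)² - 23946 = 84² - 23946 = 7056 - 23946 = -16890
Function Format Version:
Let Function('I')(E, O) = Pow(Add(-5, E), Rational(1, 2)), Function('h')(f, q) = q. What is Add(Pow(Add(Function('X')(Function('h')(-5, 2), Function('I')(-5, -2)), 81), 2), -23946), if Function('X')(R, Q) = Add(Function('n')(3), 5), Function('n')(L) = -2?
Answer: -16890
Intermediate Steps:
Function('X')(R, Q) = 3 (Function('X')(R, Q) = Add(-2, 5) = 3)
Add(Pow(Add(Function('X')(Function('h')(-5, 2), Function('I')(-5, -2)), 81), 2), -23946) = Add(Pow(Add(3, 81), 2), -23946) = Add(Pow(84, 2), -23946) = Add(7056, -23946) = -16890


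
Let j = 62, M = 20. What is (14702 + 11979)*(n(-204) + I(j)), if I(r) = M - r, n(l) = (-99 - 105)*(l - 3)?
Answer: 1125564666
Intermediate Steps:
n(l) = 612 - 204*l (n(l) = -204*(-3 + l) = 612 - 204*l)
I(r) = 20 - r
(14702 + 11979)*(n(-204) + I(j)) = (14702 + 11979)*((612 - 204*(-204)) + (20 - 1*62)) = 26681*((612 + 41616) + (20 - 62)) = 26681*(42228 - 42) = 26681*42186 = 1125564666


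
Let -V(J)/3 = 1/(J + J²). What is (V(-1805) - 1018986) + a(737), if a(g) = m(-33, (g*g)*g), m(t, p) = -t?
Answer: -3317935137663/3256220 ≈ -1.0190e+6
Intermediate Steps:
a(g) = 33 (a(g) = -1*(-33) = 33)
V(J) = -3/(J + J²)
(V(-1805) - 1018986) + a(737) = (-3/(-1805*(1 - 1805)) - 1018986) + 33 = (-3*(-1/1805)/(-1804) - 1018986) + 33 = (-3*(-1/1805)*(-1/1804) - 1018986) + 33 = (-3/3256220 - 1018986) + 33 = -3318042592923/3256220 + 33 = -3317935137663/3256220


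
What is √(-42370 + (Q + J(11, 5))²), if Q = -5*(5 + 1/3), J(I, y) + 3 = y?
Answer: I*√375854/3 ≈ 204.36*I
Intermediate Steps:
J(I, y) = -3 + y
Q = -80/3 (Q = -5*(5 + ⅓) = -5*16/3 = -80/3 ≈ -26.667)
√(-42370 + (Q + J(11, 5))²) = √(-42370 + (-80/3 + (-3 + 5))²) = √(-42370 + (-80/3 + 2)²) = √(-42370 + (-74/3)²) = √(-42370 + 5476/9) = √(-375854/9) = I*√375854/3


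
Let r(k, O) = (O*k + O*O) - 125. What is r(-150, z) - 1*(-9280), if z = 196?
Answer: 18171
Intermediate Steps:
r(k, O) = -125 + O² + O*k (r(k, O) = (O*k + O²) - 125 = (O² + O*k) - 125 = -125 + O² + O*k)
r(-150, z) - 1*(-9280) = (-125 + 196² + 196*(-150)) - 1*(-9280) = (-125 + 38416 - 29400) + 9280 = 8891 + 9280 = 18171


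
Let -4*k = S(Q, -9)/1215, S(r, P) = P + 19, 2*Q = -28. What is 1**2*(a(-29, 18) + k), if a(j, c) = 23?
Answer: 11177/486 ≈ 22.998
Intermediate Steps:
Q = -14 (Q = (1/2)*(-28) = -14)
S(r, P) = 19 + P
k = -1/486 (k = -(19 - 9)/(4*1215) = -5/(2*1215) = -1/4*2/243 = -1/486 ≈ -0.0020576)
1**2*(a(-29, 18) + k) = 1**2*(23 - 1/486) = 1*(11177/486) = 11177/486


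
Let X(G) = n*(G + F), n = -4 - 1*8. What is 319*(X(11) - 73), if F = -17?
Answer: -319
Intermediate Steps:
n = -12 (n = -4 - 8 = -12)
X(G) = 204 - 12*G (X(G) = -12*(G - 17) = -12*(-17 + G) = 204 - 12*G)
319*(X(11) - 73) = 319*((204 - 12*11) - 73) = 319*((204 - 132) - 73) = 319*(72 - 73) = 319*(-1) = -319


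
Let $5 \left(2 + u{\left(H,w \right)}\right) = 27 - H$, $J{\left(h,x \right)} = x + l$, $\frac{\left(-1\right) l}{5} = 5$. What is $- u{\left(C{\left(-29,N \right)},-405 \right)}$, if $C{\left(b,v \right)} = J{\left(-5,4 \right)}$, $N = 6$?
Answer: $- \frac{38}{5} \approx -7.6$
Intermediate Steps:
$l = -25$ ($l = \left(-5\right) 5 = -25$)
$J{\left(h,x \right)} = -25 + x$ ($J{\left(h,x \right)} = x - 25 = -25 + x$)
$C{\left(b,v \right)} = -21$ ($C{\left(b,v \right)} = -25 + 4 = -21$)
$u{\left(H,w \right)} = \frac{17}{5} - \frac{H}{5}$ ($u{\left(H,w \right)} = -2 + \frac{27 - H}{5} = -2 - \left(- \frac{27}{5} + \frac{H}{5}\right) = \frac{17}{5} - \frac{H}{5}$)
$- u{\left(C{\left(-29,N \right)},-405 \right)} = - (\frac{17}{5} - - \frac{21}{5}) = - (\frac{17}{5} + \frac{21}{5}) = \left(-1\right) \frac{38}{5} = - \frac{38}{5}$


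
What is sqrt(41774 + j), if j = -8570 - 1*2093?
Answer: sqrt(31111) ≈ 176.38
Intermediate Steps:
j = -10663 (j = -8570 - 2093 = -10663)
sqrt(41774 + j) = sqrt(41774 - 10663) = sqrt(31111)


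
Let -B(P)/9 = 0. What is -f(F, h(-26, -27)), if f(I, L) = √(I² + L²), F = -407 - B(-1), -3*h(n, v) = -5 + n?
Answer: -√1491802/3 ≈ -407.13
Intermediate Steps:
B(P) = 0 (B(P) = -9*0 = 0)
h(n, v) = 5/3 - n/3 (h(n, v) = -(-5 + n)/3 = 5/3 - n/3)
F = -407 (F = -407 - 1*0 = -407 + 0 = -407)
-f(F, h(-26, -27)) = -√((-407)² + (5/3 - ⅓*(-26))²) = -√(165649 + (5/3 + 26/3)²) = -√(165649 + (31/3)²) = -√(165649 + 961/9) = -√(1491802/9) = -√1491802/3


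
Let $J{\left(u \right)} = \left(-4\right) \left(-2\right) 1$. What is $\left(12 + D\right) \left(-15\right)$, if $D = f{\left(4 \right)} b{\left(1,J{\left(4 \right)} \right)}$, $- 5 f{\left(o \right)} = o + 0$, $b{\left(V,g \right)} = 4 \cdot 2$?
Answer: $-84$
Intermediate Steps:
$J{\left(u \right)} = 8$ ($J{\left(u \right)} = 8 \cdot 1 = 8$)
$b{\left(V,g \right)} = 8$
$f{\left(o \right)} = - \frac{o}{5}$ ($f{\left(o \right)} = - \frac{o + 0}{5} = - \frac{o}{5}$)
$D = - \frac{32}{5}$ ($D = \left(- \frac{1}{5}\right) 4 \cdot 8 = \left(- \frac{4}{5}\right) 8 = - \frac{32}{5} \approx -6.4$)
$\left(12 + D\right) \left(-15\right) = \left(12 - \frac{32}{5}\right) \left(-15\right) = \frac{28}{5} \left(-15\right) = -84$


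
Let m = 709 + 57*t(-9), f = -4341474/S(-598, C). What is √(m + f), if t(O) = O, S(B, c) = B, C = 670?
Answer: √666572959/299 ≈ 86.348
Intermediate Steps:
f = 2170737/299 (f = -4341474/(-598) = -4341474*(-1/598) = 2170737/299 ≈ 7260.0)
m = 196 (m = 709 + 57*(-9) = 709 - 513 = 196)
√(m + f) = √(196 + 2170737/299) = √(2229341/299) = √666572959/299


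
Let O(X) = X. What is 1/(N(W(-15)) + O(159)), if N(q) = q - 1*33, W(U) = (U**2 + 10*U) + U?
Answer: 1/186 ≈ 0.0053763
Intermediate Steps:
W(U) = U**2 + 11*U
N(q) = -33 + q (N(q) = q - 33 = -33 + q)
1/(N(W(-15)) + O(159)) = 1/((-33 - 15*(11 - 15)) + 159) = 1/((-33 - 15*(-4)) + 159) = 1/((-33 + 60) + 159) = 1/(27 + 159) = 1/186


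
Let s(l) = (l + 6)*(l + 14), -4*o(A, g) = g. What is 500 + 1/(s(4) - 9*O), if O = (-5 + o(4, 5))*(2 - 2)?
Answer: 90001/180 ≈ 500.01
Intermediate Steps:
o(A, g) = -g/4
O = 0 (O = (-5 - ¼*5)*(2 - 2) = (-5 - 5/4)*0 = -25/4*0 = 0)
s(l) = (6 + l)*(14 + l)
500 + 1/(s(4) - 9*O) = 500 + 1/((84 + 4² + 20*4) - 9*0) = 500 + 1/((84 + 16 + 80) + 0) = 500 + 1/(180 + 0) = 500 + 1/180 = 90001/180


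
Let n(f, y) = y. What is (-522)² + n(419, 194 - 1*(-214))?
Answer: 272892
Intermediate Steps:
(-522)² + n(419, 194 - 1*(-214)) = (-522)² + (194 - 1*(-214)) = 272484 + (194 + 214) = 272484 + 408 = 272892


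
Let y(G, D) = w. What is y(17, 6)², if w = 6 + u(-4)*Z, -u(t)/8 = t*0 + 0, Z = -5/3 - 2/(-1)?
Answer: 36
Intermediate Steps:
Z = ⅓ (Z = -5*⅓ - 2*(-1) = -5/3 + 2 = ⅓ ≈ 0.33333)
u(t) = 0 (u(t) = -8*(t*0 + 0) = -8*(0 + 0) = -8*0 = 0)
w = 6 (w = 6 + 0*(⅓) = 6 + 0 = 6)
y(G, D) = 6
y(17, 6)² = 6² = 36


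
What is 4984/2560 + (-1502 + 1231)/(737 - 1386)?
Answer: 491047/207680 ≈ 2.3644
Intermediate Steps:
4984/2560 + (-1502 + 1231)/(737 - 1386) = 4984*(1/2560) - 271/(-649) = 623/320 - 271*(-1/649) = 623/320 + 271/649 = 491047/207680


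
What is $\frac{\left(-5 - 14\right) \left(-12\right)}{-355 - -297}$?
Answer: $- \frac{114}{29} \approx -3.931$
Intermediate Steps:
$\frac{\left(-5 - 14\right) \left(-12\right)}{-355 - -297} = \frac{\left(-19\right) \left(-12\right)}{-355 + 297} = \frac{228}{-58} = 228 \left(- \frac{1}{58}\right) = - \frac{114}{29}$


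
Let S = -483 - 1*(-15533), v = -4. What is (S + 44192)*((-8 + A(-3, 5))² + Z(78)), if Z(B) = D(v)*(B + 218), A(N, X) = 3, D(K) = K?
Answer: -68661478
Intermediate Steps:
Z(B) = -872 - 4*B (Z(B) = -4*(B + 218) = -4*(218 + B) = -872 - 4*B)
S = 15050 (S = -483 + 15533 = 15050)
(S + 44192)*((-8 + A(-3, 5))² + Z(78)) = (15050 + 44192)*((-8 + 3)² + (-872 - 4*78)) = 59242*((-5)² + (-872 - 312)) = 59242*(25 - 1184) = 59242*(-1159) = -68661478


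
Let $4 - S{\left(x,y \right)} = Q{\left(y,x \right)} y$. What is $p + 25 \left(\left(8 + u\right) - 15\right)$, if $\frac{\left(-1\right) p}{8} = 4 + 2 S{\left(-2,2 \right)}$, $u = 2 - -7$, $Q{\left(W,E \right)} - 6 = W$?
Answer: $210$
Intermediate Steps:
$Q{\left(W,E \right)} = 6 + W$
$u = 9$ ($u = 2 + 7 = 9$)
$S{\left(x,y \right)} = 4 - y \left(6 + y\right)$ ($S{\left(x,y \right)} = 4 - \left(6 + y\right) y = 4 - y \left(6 + y\right)$)
$p = 160$ ($p = - 8 \left(4 + 2 \left(4 - 2 \left(6 + 2\right)\right)\right) = - 8 \left(4 + 2 \left(4 - 2 \cdot 8\right)\right) = - 8 \left(4 + 2 \left(4 - 16\right)\right) = - 8 \left(4 + 2 \left(-12\right)\right) = - 8 \left(4 - 24\right) = \left(-8\right) \left(-20\right) = 160$)
$p + 25 \left(\left(8 + u\right) - 15\right) = 160 + 25 \left(\left(8 + 9\right) - 15\right) = 160 + 25 \left(17 - 15\right) = 160 + 25 \cdot 2 = 160 + 50 = 210$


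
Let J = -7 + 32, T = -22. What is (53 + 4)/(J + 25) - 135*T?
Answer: 148557/50 ≈ 2971.1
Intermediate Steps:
J = 25
(53 + 4)/(J + 25) - 135*T = (53 + 4)/(25 + 25) - 135*(-22) = 57/50 + 2970 = 148557/50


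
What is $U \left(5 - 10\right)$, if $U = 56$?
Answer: $-280$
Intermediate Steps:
$U \left(5 - 10\right) = 56 \left(5 - 10\right) = 56 \left(-5\right) = -280$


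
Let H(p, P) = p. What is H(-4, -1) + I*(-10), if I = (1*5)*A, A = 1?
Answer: -54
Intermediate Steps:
I = 5 (I = (1*5)*1 = 5*1 = 5)
H(-4, -1) + I*(-10) = -4 + 5*(-10) = -4 - 50 = -54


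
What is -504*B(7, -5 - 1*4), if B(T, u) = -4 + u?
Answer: 6552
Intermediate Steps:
-504*B(7, -5 - 1*4) = -504*(-4 + (-5 - 1*4)) = -504*(-4 + (-5 - 4)) = -504*(-4 - 9) = -504*(-13) = 6552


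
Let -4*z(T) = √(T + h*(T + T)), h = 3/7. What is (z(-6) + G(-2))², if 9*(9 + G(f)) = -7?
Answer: 430505/4536 + 44*I*√546/63 ≈ 94.909 + 16.32*I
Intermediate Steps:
h = 3/7 (h = 3*(⅐) = 3/7 ≈ 0.42857)
G(f) = -88/9 (G(f) = -9 + (⅑)*(-7) = -9 - 7/9 = -88/9)
z(T) = -√91*√T/28 (z(T) = -√(T + 3*(T + T)/7)/4 = -√(T + 3*(2*T)/7)/4 = -√(T + 6*T/7)/4 = -√91*√T/7/4 = -√91*√T/28)
(z(-6) + G(-2))² = (-√91*√(-6)/28 - 88/9)² = (-√91*I*√6/28 - 88/9)² = (-I*√546/28 - 88/9)² = (-88/9 - I*√546/28)²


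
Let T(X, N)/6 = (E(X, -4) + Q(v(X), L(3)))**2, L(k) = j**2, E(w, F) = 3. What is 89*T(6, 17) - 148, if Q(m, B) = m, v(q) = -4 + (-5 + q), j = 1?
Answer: -148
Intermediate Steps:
v(q) = -9 + q
L(k) = 1 (L(k) = 1**2 = 1)
T(X, N) = 6*(-6 + X)**2 (T(X, N) = 6*(3 + (-9 + X))**2 = 6*(-6 + X)**2)
89*T(6, 17) - 148 = 89*(6*(-6 + 6)**2) - 148 = 89*(6*0**2) - 148 = 89*(6*0) - 148 = 89*0 - 148 = 0 - 148 = -148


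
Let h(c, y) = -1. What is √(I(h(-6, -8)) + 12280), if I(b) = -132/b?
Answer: 2*√3103 ≈ 111.41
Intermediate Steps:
√(I(h(-6, -8)) + 12280) = √(-132/(-1) + 12280) = √(-132*(-1) + 12280) = √(132 + 12280) = √12412 = 2*√3103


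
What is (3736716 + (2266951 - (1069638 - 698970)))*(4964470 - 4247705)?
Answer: 4037536528235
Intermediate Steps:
(3736716 + (2266951 - (1069638 - 698970)))*(4964470 - 4247705) = (3736716 + (2266951 - 1*370668))*716765 = (3736716 + (2266951 - 370668))*716765 = (3736716 + 1896283)*716765 = 5632999*716765 = 4037536528235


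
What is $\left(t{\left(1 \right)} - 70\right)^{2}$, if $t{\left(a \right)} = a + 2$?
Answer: $4489$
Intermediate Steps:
$t{\left(a \right)} = 2 + a$
$\left(t{\left(1 \right)} - 70\right)^{2} = \left(\left(2 + 1\right) - 70\right)^{2} = \left(3 - 70\right)^{2} = \left(-67\right)^{2} = 4489$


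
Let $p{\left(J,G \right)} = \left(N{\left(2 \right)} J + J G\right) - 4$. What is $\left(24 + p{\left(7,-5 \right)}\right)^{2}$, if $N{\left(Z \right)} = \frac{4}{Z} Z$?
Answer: $169$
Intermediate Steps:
$N{\left(Z \right)} = 4$
$p{\left(J,G \right)} = -4 + 4 J + G J$ ($p{\left(J,G \right)} = \left(4 J + J G\right) - 4 = \left(4 J + G J\right) - 4 = -4 + 4 J + G J$)
$\left(24 + p{\left(7,-5 \right)}\right)^{2} = \left(24 - 11\right)^{2} = 13^{2} = 169$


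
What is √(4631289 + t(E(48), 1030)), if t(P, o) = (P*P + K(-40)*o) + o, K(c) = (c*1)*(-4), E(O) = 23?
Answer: 12*√33317 ≈ 2190.4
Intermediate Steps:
K(c) = -4*c (K(c) = c*(-4) = -4*c)
t(P, o) = P² + 161*o (t(P, o) = (P*P + (-4*(-40))*o) + o = (P² + 160*o) + o = P² + 161*o)
√(4631289 + t(E(48), 1030)) = √(4631289 + (23² + 161*1030)) = √(4631289 + (529 + 165830)) = √(4631289 + 166359) = √4797648 = 12*√33317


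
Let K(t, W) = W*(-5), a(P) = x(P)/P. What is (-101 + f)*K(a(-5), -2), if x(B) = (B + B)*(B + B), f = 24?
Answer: -770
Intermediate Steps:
x(B) = 4*B² (x(B) = (2*B)*(2*B) = 4*B²)
a(P) = 4*P (a(P) = (4*P²)/P = 4*P)
K(t, W) = -5*W
(-101 + f)*K(a(-5), -2) = (-101 + 24)*(-5*(-2)) = -77*10 = -770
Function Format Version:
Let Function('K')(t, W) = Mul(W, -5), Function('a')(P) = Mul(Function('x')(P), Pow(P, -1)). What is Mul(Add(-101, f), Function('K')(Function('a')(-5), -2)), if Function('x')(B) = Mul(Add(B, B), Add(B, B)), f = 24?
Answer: -770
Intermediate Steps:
Function('x')(B) = Mul(4, Pow(B, 2)) (Function('x')(B) = Mul(Mul(2, B), Mul(2, B)) = Mul(4, Pow(B, 2)))
Function('a')(P) = Mul(4, P) (Function('a')(P) = Mul(Mul(4, Pow(P, 2)), Pow(P, -1)) = Mul(4, P))
Function('K')(t, W) = Mul(-5, W)
Mul(Add(-101, f), Function('K')(Function('a')(-5), -2)) = Mul(Add(-101, 24), Mul(-5, -2)) = Mul(-77, 10) = -770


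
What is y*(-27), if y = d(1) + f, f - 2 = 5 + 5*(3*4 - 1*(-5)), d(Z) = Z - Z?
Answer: -2484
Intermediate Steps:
d(Z) = 0
f = 92 (f = 2 + (5 + 5*(3*4 - 1*(-5))) = 2 + (5 + 5*(12 + 5)) = 2 + (5 + 5*17) = 2 + (5 + 85) = 2 + 90 = 92)
y = 92 (y = 0 + 92 = 92)
y*(-27) = 92*(-27) = -2484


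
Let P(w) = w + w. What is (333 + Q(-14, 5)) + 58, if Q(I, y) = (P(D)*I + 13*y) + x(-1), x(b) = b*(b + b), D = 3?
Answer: 374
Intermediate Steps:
x(b) = 2*b² (x(b) = b*(2*b) = 2*b²)
P(w) = 2*w
Q(I, y) = 2 + 6*I + 13*y (Q(I, y) = ((2*3)*I + 13*y) + 2*(-1)² = (6*I + 13*y) + 2*1 = (6*I + 13*y) + 2 = 2 + 6*I + 13*y)
(333 + Q(-14, 5)) + 58 = (333 + (2 + 6*(-14) + 13*5)) + 58 = (333 + (2 - 84 + 65)) + 58 = (333 - 17) + 58 = 316 + 58 = 374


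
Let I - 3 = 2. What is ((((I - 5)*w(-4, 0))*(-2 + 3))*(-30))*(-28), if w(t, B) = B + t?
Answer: 0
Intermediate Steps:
I = 5 (I = 3 + 2 = 5)
((((I - 5)*w(-4, 0))*(-2 + 3))*(-30))*(-28) = ((((5 - 5)*(0 - 4))*(-2 + 3))*(-30))*(-28) = (((0*(-4))*1)*(-30))*(-28) = ((0*1)*(-30))*(-28) = (0*(-30))*(-28) = 0*(-28) = 0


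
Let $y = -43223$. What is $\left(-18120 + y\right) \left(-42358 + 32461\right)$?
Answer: $607111671$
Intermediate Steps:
$\left(-18120 + y\right) \left(-42358 + 32461\right) = \left(-18120 - 43223\right) \left(-42358 + 32461\right) = \left(-61343\right) \left(-9897\right) = 607111671$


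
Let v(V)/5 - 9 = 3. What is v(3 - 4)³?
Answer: 216000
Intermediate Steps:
v(V) = 60 (v(V) = 45 + 5*3 = 45 + 15 = 60)
v(3 - 4)³ = 60³ = 216000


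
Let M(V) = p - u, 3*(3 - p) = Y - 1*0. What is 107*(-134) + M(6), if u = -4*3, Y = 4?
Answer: -42973/3 ≈ -14324.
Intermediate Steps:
p = 5/3 (p = 3 - (4 - 1*0)/3 = 3 - (4 + 0)/3 = 3 - ⅓*4 = 3 - 4/3 = 5/3 ≈ 1.6667)
u = -12
M(V) = 41/3 (M(V) = 5/3 - 1*(-12) = 5/3 + 12 = 41/3)
107*(-134) + M(6) = 107*(-134) + 41/3 = -14338 + 41/3 = -42973/3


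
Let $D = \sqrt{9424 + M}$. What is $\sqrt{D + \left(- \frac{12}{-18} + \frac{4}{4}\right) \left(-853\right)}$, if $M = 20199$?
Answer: $\frac{\sqrt{-12795 + 9 \sqrt{29623}}}{3} \approx 35.349 i$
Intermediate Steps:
$D = \sqrt{29623}$ ($D = \sqrt{9424 + 20199} = \sqrt{29623} \approx 172.11$)
$\sqrt{D + \left(- \frac{12}{-18} + \frac{4}{4}\right) \left(-853\right)} = \sqrt{\sqrt{29623} + \left(- \frac{12}{-18} + \frac{4}{4}\right) \left(-853\right)} = \sqrt{\sqrt{29623} + \left(\left(-12\right) \left(- \frac{1}{18}\right) + 4 \cdot \frac{1}{4}\right) \left(-853\right)} = \sqrt{\sqrt{29623} + \left(\frac{2}{3} + 1\right) \left(-853\right)} = \sqrt{\sqrt{29623} + \frac{5}{3} \left(-853\right)} = \sqrt{\sqrt{29623} - \frac{4265}{3}} = \sqrt{- \frac{4265}{3} + \sqrt{29623}}$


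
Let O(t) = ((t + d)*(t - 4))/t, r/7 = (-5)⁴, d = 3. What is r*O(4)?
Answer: 0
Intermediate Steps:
r = 4375 (r = 7*(-5)⁴ = 7*625 = 4375)
O(t) = (-4 + t)*(3 + t)/t (O(t) = ((t + 3)*(t - 4))/t = ((3 + t)*(-4 + t))/t = ((-4 + t)*(3 + t))/t = (-4 + t)*(3 + t)/t)
r*O(4) = 4375*(-1 + 4 - 12/4) = 4375*(-1 + 4 - 12*¼) = 4375*(-1 + 4 - 3) = 4375*0 = 0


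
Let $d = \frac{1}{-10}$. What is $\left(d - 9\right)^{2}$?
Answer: $\frac{8281}{100} \approx 82.81$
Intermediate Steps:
$d = - \frac{1}{10} \approx -0.1$
$\left(d - 9\right)^{2} = \left(- \frac{1}{10} - 9\right)^{2} = \left(- \frac{91}{10}\right)^{2} = \frac{8281}{100}$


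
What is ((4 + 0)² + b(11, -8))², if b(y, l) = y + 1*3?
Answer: 900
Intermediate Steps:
b(y, l) = 3 + y (b(y, l) = y + 3 = 3 + y)
((4 + 0)² + b(11, -8))² = ((4 + 0)² + (3 + 11))² = (4² + 14)² = (16 + 14)² = 30² = 900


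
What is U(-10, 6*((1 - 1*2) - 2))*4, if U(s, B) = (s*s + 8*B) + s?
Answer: -216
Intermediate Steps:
U(s, B) = s + s**2 + 8*B (U(s, B) = (s**2 + 8*B) + s = s + s**2 + 8*B)
U(-10, 6*((1 - 1*2) - 2))*4 = (-10 + (-10)**2 + 8*(6*((1 - 1*2) - 2)))*4 = (-10 + 100 + 8*(6*((1 - 2) - 2)))*4 = (-10 + 100 + 8*(6*(-1 - 2)))*4 = (-10 + 100 + 8*(6*(-3)))*4 = (-10 + 100 + 8*(-18))*4 = (-10 + 100 - 144)*4 = -54*4 = -216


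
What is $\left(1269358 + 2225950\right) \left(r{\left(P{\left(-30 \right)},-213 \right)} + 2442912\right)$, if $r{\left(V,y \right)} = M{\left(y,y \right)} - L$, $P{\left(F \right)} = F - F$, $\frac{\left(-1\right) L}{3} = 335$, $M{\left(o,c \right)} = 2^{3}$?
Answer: $8542270603900$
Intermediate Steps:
$M{\left(o,c \right)} = 8$
$L = -1005$ ($L = \left(-3\right) 335 = -1005$)
$P{\left(F \right)} = 0$
$r{\left(V,y \right)} = 1013$ ($r{\left(V,y \right)} = 8 - -1005 = 8 + 1005 = 1013$)
$\left(1269358 + 2225950\right) \left(r{\left(P{\left(-30 \right)},-213 \right)} + 2442912\right) = \left(1269358 + 2225950\right) \left(1013 + 2442912\right) = 3495308 \cdot 2443925 = 8542270603900$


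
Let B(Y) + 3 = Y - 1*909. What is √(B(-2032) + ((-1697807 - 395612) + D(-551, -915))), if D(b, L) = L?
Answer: I*√2097278 ≈ 1448.2*I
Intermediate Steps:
B(Y) = -912 + Y (B(Y) = -3 + (Y - 1*909) = -3 + (Y - 909) = -3 + (-909 + Y) = -912 + Y)
√(B(-2032) + ((-1697807 - 395612) + D(-551, -915))) = √((-912 - 2032) + ((-1697807 - 395612) - 915)) = √(-2944 + (-2093419 - 915)) = √(-2944 - 2094334) = √(-2097278) = I*√2097278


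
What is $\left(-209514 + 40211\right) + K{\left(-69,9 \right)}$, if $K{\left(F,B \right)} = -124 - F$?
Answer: $-169358$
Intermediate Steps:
$\left(-209514 + 40211\right) + K{\left(-69,9 \right)} = \left(-209514 + 40211\right) - 55 = -169303 + \left(-124 + 69\right) = -169303 - 55 = -169358$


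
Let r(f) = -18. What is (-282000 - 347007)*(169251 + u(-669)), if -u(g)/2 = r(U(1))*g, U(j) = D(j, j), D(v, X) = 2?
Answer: -91311059169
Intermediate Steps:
U(j) = 2
u(g) = 36*g (u(g) = -(-36)*g = 36*g)
(-282000 - 347007)*(169251 + u(-669)) = (-282000 - 347007)*(169251 + 36*(-669)) = -629007*(169251 - 24084) = -629007*145167 = -91311059169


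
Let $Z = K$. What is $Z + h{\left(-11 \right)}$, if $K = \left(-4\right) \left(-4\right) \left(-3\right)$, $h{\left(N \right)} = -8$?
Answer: $-56$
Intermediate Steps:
$K = -48$ ($K = 16 \left(-3\right) = -48$)
$Z = -48$
$Z + h{\left(-11 \right)} = -48 - 8 = -56$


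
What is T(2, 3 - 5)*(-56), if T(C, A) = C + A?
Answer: 0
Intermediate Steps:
T(C, A) = A + C
T(2, 3 - 5)*(-56) = ((3 - 5) + 2)*(-56) = (-2 + 2)*(-56) = 0*(-56) = 0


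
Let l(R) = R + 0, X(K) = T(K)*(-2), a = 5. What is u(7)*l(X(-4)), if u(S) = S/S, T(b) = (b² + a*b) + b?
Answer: 16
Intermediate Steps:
T(b) = b² + 6*b (T(b) = (b² + 5*b) + b = b² + 6*b)
X(K) = -2*K*(6 + K) (X(K) = (K*(6 + K))*(-2) = -2*K*(6 + K))
l(R) = R
u(S) = 1
u(7)*l(X(-4)) = 1*(-2*(-4)*(6 - 4)) = 1*(-2*(-4)*2) = 1*16 = 16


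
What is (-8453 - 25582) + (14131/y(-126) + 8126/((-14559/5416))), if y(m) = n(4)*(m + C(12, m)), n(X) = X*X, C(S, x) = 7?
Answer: -1027463201053/27720336 ≈ -37065.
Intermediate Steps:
n(X) = X²
y(m) = 112 + 16*m (y(m) = 4²*(m + 7) = 16*(7 + m) = 112 + 16*m)
(-8453 - 25582) + (14131/y(-126) + 8126/((-14559/5416))) = (-8453 - 25582) + (14131/(112 + 16*(-126)) + 8126/((-14559/5416))) = -34035 + (14131/(112 - 2016) + 8126/((-14559*1/5416))) = -34035 + (14131/(-1904) + 8126/(-14559/5416)) = -34035 + (14131*(-1/1904) + 8126*(-5416/14559)) = -34035 + (-14131/1904 - 44010416/14559) = -34035 - 84001565293/27720336 = -1027463201053/27720336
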